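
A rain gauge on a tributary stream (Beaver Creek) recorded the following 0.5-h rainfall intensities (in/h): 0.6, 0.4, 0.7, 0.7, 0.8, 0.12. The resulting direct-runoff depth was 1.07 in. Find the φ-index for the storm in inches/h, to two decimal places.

Only the 5 blocks with intensity above φ contribute runoff: 0.6, 0.4, 0.7, 0.7, 0.8 in/h.
Σ(I−φ)·Δt = d  ⇒  (0.6+0.4+0.7+0.7+0.8 − 5φ)·0.5 = 1.07
φ = (3.200 − 1.07/0.5) / 5 = 0.21 in/h.

φ ≈ 0.21 in/h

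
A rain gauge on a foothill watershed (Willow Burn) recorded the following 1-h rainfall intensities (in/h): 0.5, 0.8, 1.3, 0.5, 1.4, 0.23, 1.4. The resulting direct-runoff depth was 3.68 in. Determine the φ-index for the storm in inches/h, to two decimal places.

φ ≈ 0.37 in/h

Only the 6 blocks with intensity above φ contribute runoff: 0.5, 0.8, 1.3, 0.5, 1.4, 1.4 in/h.
Σ(I−φ)·Δt = d  ⇒  (0.5+0.8+1.3+0.5+1.4+1.4 − 6φ)·1 = 3.68
φ = (5.900 − 3.68/1) / 6 = 0.37 in/h.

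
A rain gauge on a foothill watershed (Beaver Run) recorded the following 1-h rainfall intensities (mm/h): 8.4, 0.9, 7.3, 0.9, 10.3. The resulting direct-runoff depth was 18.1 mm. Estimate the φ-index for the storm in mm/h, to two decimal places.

φ ≈ 2.63 mm/h

Only the 3 blocks with intensity above φ contribute runoff: 8.4, 7.3, 10.3 mm/h.
Σ(I−φ)·Δt = d  ⇒  (8.4+7.3+10.3 − 3φ)·1 = 18.1
φ = (26.00 − 18.1/1) / 3 = 2.63 mm/h.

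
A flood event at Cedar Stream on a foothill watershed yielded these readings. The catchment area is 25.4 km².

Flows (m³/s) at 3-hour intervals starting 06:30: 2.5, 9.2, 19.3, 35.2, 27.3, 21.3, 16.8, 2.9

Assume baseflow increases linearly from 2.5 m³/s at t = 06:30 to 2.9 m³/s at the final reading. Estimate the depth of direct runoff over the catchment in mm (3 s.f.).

d ≈ 48.0 mm

Direct runoff: 0.00, 6.64, 16.69, 32.53, 24.57, 18.51, 13.96, 0.00 m³/s; ΣQ_DR = 112.9 m³/s.
V = ΣQ_DR · Δt = 112.9 × 10800 s = 1.219 × 10^6 m³.
Over A = 25.4 km², depth = V / A = 48.0 mm.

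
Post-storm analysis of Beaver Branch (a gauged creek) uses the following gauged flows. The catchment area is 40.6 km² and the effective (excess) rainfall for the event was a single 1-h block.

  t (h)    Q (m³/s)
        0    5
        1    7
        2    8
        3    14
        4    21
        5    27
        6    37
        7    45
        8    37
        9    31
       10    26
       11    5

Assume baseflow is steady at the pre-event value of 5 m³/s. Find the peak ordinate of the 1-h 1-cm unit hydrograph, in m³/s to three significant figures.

U_p ≈ 22.2 m³/s

Direct runoff: 0.0, 2.0, 3.0, 9.0, 16.0, 22.0, 32.0, 40.0, 32.0, 26.0, 21.0, 0.0 m³/s; ΣQ_DR = 203.0 m³/s, peak = 40.0 m³/s.
Runoff depth d = ΣQ_DR·Δt / A = 203.0 × 3600 / (40.6 km²) = 18.00 mm.
The 1-cm UH is the DRH scaled by (10 mm)/d, so U_p = 40.0 × 10/18.00 = 22.2 m³/s.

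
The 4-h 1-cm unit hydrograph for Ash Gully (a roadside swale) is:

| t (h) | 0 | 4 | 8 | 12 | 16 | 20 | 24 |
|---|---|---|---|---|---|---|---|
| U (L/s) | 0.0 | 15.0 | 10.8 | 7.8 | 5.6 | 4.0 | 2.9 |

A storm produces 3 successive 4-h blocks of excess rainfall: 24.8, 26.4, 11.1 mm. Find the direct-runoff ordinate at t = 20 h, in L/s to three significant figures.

By discrete convolution, Q_j = Σ (P_i / 10 mm) · U_{j−i}.
At t = 20 h (j=5): Q = (24.8/10)·4.0 + (26.4/10)·5.6 + (11.1/10)·7.8 = 33.4 L/s.

Q ≈ 33.4 L/s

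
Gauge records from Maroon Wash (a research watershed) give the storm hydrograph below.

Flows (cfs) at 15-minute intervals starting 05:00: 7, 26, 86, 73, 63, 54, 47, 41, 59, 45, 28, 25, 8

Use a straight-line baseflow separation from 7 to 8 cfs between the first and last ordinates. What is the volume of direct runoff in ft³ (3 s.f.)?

Direct-runoff ordinates (Q − Q_b): 0.00, 18.92, 78.83, 65.75, 55.67, 46.58, 39.50, 33.42, 51.33, 37.25, 20.17, 17.08, 0.00 cfs.
ΣQ_DR = 464.5 cfs.
With Δt = 0.25 h = 900 s, V = ΣQ_DR · Δt = 464.5 × 900 = 4.18 × 10^5 ft³.

V ≈ 4.18 × 10^5 ft³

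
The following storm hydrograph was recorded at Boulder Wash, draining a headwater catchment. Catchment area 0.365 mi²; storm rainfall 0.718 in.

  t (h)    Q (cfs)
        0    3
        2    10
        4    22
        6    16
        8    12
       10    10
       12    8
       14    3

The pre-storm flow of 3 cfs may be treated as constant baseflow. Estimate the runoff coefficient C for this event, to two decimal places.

ΣQ_DR = 60.00 cfs; V = ΣQ_DR·Δt = 4.320 × 10^5 ft³.
Runoff depth d = V / A = 0.5095 in.
C = d / P = 0.5095 / 0.718 = 0.71.

C ≈ 0.71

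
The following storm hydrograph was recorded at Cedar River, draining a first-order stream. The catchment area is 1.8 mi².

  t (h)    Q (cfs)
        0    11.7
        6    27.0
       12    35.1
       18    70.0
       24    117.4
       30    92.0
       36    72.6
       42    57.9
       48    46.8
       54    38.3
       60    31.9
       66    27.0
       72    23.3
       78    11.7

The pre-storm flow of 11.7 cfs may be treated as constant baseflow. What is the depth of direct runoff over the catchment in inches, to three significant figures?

Direct runoff: 0.0, 15.3, 23.4, 58.3, 105.7, 80.3, 60.9, 46.2, 35.1, 26.6, 20.2, 15.3, 11.6, 0.0 cfs; ΣQ_DR = 498.9 cfs.
V = ΣQ_DR · Δt = 498.9 × 21600 s = 1.078 × 10^7 ft³.
Over A = 1.8 mi², depth = V / A = 2.58 in.

d ≈ 2.58 in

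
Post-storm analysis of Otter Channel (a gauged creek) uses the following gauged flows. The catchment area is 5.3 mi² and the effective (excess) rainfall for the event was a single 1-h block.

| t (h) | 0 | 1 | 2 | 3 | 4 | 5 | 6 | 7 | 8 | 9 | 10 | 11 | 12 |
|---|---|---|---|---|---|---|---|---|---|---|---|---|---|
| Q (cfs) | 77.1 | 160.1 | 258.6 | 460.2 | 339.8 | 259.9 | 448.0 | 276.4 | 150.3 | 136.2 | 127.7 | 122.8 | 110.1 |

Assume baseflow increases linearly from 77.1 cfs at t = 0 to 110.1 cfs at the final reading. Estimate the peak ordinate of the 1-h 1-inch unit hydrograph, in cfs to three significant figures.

Direct runoff: 0.00, 80.25, 176.00, 374.85, 251.70, 169.05, 354.40, 180.05, 51.20, 34.35, 23.10, 15.45, 0.00 cfs; ΣQ_DR = 1710 cfs, peak = 374.85 cfs.
Runoff depth d = ΣQ_DR·Δt / A = 1710 × 3600 / (5.3 mi²) = 0.5001 in.
The 1-inch UH is the DRH scaled by (1 in)/d, so U_p = 374.85 × 1/0.5001 = 750 cfs.

U_p ≈ 750 cfs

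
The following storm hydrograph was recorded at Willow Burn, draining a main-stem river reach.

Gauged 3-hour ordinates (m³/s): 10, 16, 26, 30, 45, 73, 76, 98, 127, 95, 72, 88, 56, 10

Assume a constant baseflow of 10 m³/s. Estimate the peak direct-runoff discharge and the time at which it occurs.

Q_p = 117.0 m³/s at t = 24 h

Subtracting baseflow gives direct-runoff ordinates: 0.0, 6.0, 16.0, 20.0, 35.0, 63.0, 66.0, 88.0, 117.0, 85.0, 62.0, 78.0, 46.0, 0.0 m³/s.
The maximum is 117.0 m³/s, occurring at the reading for t = 24 h.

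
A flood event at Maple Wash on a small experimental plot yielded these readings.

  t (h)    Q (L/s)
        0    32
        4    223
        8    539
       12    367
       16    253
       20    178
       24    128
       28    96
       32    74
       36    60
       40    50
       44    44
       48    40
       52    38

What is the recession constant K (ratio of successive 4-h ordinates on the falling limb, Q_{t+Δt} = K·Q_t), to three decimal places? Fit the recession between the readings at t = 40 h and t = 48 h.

K ≈ 0.894

Using the recession-limb readings at t = 40 h and t = 48 h: Q falls from 50 to 40 L/s over 2 intervals.
K = (Q₂/Q₁)^(1/2) = (40/50)^(1/2) = 0.894.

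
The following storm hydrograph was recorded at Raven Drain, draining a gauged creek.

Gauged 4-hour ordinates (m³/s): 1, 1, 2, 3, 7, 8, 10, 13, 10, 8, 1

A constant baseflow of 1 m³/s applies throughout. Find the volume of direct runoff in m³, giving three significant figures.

Direct-runoff ordinates (Q − Q_b): 0.0, 0.0, 1.0, 2.0, 6.0, 7.0, 9.0, 12.0, 9.0, 7.0, 0.0 m³/s.
ΣQ_DR = 53.00 m³/s.
With Δt = 4 h = 14400 s, V = ΣQ_DR · Δt = 53.00 × 14400 = 7.63 × 10^5 m³.

V ≈ 7.63 × 10^5 m³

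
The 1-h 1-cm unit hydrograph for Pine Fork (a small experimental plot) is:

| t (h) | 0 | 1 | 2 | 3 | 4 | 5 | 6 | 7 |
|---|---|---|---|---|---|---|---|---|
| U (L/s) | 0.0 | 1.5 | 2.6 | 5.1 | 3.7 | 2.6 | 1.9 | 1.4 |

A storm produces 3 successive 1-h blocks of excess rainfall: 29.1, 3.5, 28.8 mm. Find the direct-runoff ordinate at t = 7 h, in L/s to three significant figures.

Q ≈ 12.2 L/s

By discrete convolution, Q_j = Σ (P_i / 10 mm) · U_{j−i}.
At t = 7 h (j=7): Q = (29.1/10)·1.4 + (3.5/10)·1.9 + (28.8/10)·2.6 = 12.2 L/s.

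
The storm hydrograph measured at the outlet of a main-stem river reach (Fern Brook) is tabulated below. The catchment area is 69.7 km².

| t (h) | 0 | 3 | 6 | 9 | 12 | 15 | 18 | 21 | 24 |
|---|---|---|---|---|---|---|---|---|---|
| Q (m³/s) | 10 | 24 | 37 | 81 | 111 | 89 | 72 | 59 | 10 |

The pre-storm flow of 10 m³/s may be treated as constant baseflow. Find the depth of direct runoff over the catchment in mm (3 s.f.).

Direct runoff: 0.0, 14.0, 27.0, 71.0, 101.0, 79.0, 62.0, 49.0, 0.0 m³/s; ΣQ_DR = 403.0 m³/s.
V = ΣQ_DR · Δt = 403.0 × 10800 s = 4.352 × 10^6 m³.
Over A = 69.7 km², depth = V / A = 62.4 mm.

d ≈ 62.4 mm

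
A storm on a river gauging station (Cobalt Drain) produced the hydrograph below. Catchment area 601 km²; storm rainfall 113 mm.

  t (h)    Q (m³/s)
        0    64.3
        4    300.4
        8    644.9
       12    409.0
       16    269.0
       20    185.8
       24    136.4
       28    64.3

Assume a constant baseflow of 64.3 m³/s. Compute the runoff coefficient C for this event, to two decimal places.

C ≈ 0.33

ΣQ_DR = 1560 m³/s; V = ΣQ_DR·Δt = 2.246 × 10^7 m³.
Runoff depth d = V / A = 37.37 mm.
C = d / P = 37.37 / 113 = 0.33.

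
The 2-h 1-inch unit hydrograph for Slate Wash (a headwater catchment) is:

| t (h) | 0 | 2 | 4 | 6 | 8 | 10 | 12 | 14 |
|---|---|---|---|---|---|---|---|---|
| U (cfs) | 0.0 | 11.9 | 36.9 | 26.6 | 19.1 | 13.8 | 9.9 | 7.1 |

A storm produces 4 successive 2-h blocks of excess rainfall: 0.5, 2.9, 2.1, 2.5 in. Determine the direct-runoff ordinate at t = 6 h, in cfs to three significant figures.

By discrete convolution, Q_j = Σ (P_i / 1 in) · U_{j−i}.
At t = 6 h (j=3): Q = (0.5/1)·26.6 + (2.9/1)·36.9 + (2.1/1)·11.9 + (2.5/1)·0.0 = 145 cfs.

Q ≈ 145 cfs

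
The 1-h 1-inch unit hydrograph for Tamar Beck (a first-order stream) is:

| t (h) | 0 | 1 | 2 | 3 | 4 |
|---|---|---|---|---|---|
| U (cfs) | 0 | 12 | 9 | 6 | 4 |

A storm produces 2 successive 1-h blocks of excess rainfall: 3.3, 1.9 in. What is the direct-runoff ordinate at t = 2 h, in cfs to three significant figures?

By discrete convolution, Q_j = Σ (P_i / 1 in) · U_{j−i}.
At t = 2 h (j=2): Q = (3.3/1)·9 + (1.9/1)·12 = 52.5 cfs.

Q ≈ 52.5 cfs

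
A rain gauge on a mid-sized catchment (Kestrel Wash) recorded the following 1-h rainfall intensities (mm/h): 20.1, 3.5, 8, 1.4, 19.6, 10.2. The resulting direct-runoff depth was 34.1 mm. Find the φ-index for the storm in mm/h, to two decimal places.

φ ≈ 5.95 mm/h

Only the 4 blocks with intensity above φ contribute runoff: 20.1, 8, 19.6, 10.2 mm/h.
Σ(I−φ)·Δt = d  ⇒  (20.1+8+19.6+10.2 − 4φ)·1 = 34.1
φ = (57.90 − 34.1/1) / 4 = 5.95 mm/h.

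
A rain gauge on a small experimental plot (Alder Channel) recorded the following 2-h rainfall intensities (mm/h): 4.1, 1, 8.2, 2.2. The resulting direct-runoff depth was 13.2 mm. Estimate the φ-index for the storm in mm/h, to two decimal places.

Only the 2 blocks with intensity above φ contribute runoff: 4.1, 8.2 mm/h.
Σ(I−φ)·Δt = d  ⇒  (4.1+8.2 − 2φ)·2 = 13.2
φ = (12.30 − 13.2/2) / 2 = 2.85 mm/h.

φ ≈ 2.85 mm/h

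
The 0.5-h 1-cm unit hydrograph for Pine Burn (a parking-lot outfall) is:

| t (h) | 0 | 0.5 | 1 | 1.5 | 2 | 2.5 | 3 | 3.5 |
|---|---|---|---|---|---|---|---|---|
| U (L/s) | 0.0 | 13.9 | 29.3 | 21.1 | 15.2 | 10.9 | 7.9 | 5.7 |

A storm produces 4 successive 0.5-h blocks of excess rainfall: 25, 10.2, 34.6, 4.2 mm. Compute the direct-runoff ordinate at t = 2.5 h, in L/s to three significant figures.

By discrete convolution, Q_j = Σ (P_i / 10 mm) · U_{j−i}.
At t = 2.5 h (j=5): Q = (25/10)·10.9 + (10.2/10)·15.2 + (34.6/10)·21.1 + (4.2/10)·29.3 = 128 L/s.

Q ≈ 128 L/s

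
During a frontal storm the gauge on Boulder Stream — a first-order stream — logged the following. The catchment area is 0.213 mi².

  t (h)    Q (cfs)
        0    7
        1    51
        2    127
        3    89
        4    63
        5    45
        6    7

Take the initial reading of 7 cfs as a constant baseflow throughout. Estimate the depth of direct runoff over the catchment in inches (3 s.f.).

Direct runoff: 0.0, 44.0, 120.0, 82.0, 56.0, 38.0, 0.0 cfs; ΣQ_DR = 340.0 cfs.
V = ΣQ_DR · Δt = 340.0 × 3600 s = 1.224 × 10^6 ft³.
Over A = 0.213 mi², depth = V / A = 2.47 in.

d ≈ 2.47 in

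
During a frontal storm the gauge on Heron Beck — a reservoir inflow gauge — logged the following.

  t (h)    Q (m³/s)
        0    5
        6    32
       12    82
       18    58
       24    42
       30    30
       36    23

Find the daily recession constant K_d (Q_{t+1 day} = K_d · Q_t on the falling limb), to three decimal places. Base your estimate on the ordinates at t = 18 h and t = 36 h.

Between t = 18 h and t = 36 h the flow falls from 58 to 23 m³/s over 3×6 h = 18 h.
Per-interval ratio K = (23/58)^(1/3) = 0.7347; K_d = K^(24/6) = 0.291.

K_d ≈ 0.291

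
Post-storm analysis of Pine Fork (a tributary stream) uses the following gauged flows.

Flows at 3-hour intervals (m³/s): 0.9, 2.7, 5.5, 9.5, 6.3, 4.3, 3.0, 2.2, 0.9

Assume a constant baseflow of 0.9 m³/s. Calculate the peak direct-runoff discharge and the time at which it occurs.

Subtracting baseflow gives direct-runoff ordinates: 0.0, 1.8, 4.6, 8.6, 5.4, 3.4, 2.1, 1.3, 0.0 m³/s.
The maximum is 8.6 m³/s, occurring at the reading for t = 9 h.

Q_p = 8.6 m³/s at t = 9 h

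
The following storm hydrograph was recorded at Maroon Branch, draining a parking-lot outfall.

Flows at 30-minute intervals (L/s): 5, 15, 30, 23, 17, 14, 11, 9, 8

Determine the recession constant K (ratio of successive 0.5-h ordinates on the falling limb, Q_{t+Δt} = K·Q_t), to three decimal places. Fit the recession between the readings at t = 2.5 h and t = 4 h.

Using the recession-limb readings at t = 2.5 h and t = 4 h: Q falls from 14 to 8 L/s over 3 intervals.
K = (Q₂/Q₁)^(1/3) = (8/14)^(1/3) = 0.830.

K ≈ 0.830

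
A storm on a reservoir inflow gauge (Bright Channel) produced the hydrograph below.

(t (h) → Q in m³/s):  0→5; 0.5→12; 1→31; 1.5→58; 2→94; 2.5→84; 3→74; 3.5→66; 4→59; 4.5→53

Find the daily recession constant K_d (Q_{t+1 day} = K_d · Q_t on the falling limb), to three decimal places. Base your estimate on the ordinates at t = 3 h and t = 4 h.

Between t = 3 h and t = 4 h the flow falls from 74 to 59 m³/s over 2×0.5 h = 1 h.
Per-interval ratio K = (59/74)^(1/2) = 0.8929; K_d = K^(24/0.5) = 0.004.

K_d ≈ 0.004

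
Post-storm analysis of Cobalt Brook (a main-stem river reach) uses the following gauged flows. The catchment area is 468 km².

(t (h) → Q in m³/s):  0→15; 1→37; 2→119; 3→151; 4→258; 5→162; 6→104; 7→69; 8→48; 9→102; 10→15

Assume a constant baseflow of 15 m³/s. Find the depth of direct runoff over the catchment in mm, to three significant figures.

d ≈ 7.04 mm

Direct runoff: 0.0, 22.0, 104.0, 136.0, 243.0, 147.0, 89.0, 54.0, 33.0, 87.0, 0.0 m³/s; ΣQ_DR = 915.0 m³/s.
V = ΣQ_DR · Δt = 915.0 × 3600 s = 3.294 × 10^6 m³.
Over A = 468 km², depth = V / A = 7.04 mm.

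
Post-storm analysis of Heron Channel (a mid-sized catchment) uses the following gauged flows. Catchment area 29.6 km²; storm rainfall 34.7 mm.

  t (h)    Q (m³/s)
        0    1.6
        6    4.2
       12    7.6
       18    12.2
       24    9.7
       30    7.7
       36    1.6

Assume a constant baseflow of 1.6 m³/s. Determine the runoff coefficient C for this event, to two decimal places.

C ≈ 0.70

ΣQ_DR = 33.40 m³/s; V = ΣQ_DR·Δt = 7.214 × 10^5 m³.
Runoff depth d = V / A = 24.37 mm.
C = d / P = 24.37 / 34.7 = 0.70.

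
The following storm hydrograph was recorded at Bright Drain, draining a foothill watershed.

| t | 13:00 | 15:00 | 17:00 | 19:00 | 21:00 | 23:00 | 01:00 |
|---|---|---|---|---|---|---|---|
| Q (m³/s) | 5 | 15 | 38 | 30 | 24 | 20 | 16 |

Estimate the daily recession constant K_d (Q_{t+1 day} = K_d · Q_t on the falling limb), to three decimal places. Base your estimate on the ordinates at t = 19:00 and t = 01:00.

K_d ≈ 0.081

Between t = 19:00 and t = 01:00 the flow falls from 30 to 16 m³/s over 3×2 h = 6 h.
Per-interval ratio K = (16/30)^(1/3) = 0.8110; K_d = K^(24/2) = 0.081.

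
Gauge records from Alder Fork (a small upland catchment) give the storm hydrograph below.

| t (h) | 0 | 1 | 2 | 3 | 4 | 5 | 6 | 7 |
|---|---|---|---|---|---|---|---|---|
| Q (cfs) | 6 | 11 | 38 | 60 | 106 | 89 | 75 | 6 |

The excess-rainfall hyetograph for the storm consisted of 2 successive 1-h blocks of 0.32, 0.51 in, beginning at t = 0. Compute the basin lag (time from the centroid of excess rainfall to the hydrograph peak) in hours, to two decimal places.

Centroid of excess rainfall: t_c = Σ P_i·t̄_i / ΣP_i = 1.1145 h (block centres at 0.5, 1.5 h).
Hydrograph peak occurs at t = 4 h, so basin lag t_L = 4 − 1.1145 = 2.89 h.

t_L ≈ 2.89 h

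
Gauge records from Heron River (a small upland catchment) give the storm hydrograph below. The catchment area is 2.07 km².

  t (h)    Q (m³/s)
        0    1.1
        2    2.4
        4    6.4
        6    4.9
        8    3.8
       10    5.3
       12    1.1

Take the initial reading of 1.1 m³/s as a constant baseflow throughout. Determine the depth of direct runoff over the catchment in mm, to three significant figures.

Direct runoff: 0.0, 1.3, 5.3, 3.8, 2.7, 4.2, 0.0 m³/s; ΣQ_DR = 17.30 m³/s.
V = ΣQ_DR · Δt = 17.30 × 7200 s = 1.246 × 10^5 m³.
Over A = 2.07 km², depth = V / A = 60.2 mm.

d ≈ 60.2 mm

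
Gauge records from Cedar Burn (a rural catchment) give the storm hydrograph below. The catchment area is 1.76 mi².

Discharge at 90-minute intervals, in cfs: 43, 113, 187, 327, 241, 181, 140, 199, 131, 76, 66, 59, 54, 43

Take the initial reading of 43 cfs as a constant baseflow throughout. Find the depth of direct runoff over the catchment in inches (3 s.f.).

d ≈ 1.66 in

Direct runoff: 0.0, 70.0, 144.0, 284.0, 198.0, 138.0, 97.0, 156.0, 88.0, 33.0, 23.0, 16.0, 11.0, 0.0 cfs; ΣQ_DR = 1258 cfs.
V = ΣQ_DR · Δt = 1258 × 5400 s = 6.793 × 10^6 ft³.
Over A = 1.76 mi², depth = V / A = 1.66 in.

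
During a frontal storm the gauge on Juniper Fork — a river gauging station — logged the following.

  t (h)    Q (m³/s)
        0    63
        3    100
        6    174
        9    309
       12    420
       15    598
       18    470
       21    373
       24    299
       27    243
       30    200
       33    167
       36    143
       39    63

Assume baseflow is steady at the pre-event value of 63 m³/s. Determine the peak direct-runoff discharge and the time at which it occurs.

Q_p = 535.0 m³/s at t = 15 h

Subtracting baseflow gives direct-runoff ordinates: 0.0, 37.0, 111.0, 246.0, 357.0, 535.0, 407.0, 310.0, 236.0, 180.0, 137.0, 104.0, 80.0, 0.0 m³/s.
The maximum is 535.0 m³/s, occurring at the reading for t = 15 h.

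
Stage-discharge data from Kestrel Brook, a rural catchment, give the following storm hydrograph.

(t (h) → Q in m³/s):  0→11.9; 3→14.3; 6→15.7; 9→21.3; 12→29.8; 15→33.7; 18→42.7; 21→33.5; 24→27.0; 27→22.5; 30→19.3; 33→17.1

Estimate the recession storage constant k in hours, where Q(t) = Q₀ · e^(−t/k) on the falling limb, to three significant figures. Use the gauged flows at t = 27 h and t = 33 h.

k ≈ 21.9 h

On the falling limb, Q drops from 22.5 to 17.1 m³/s between t = 27 h and t = 33 h (Δt = 6 h).
k = −Δt / ln(Q₂/Q₁) = −6 / ln(17.1/22.5) = 21.9 h.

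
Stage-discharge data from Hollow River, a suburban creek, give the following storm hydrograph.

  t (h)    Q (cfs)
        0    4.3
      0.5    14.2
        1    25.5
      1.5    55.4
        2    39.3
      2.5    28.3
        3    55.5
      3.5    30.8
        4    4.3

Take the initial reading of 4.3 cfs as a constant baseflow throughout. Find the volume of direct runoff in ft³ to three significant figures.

V ≈ 3.94 × 10^5 ft³

Direct-runoff ordinates (Q − Q_b): 0.0, 9.9, 21.2, 51.1, 35.0, 24.0, 51.2, 26.5, 0.0 cfs.
ΣQ_DR = 218.9 cfs.
With Δt = 0.5 h = 1800 s, V = ΣQ_DR · Δt = 218.9 × 1800 = 3.94 × 10^5 ft³.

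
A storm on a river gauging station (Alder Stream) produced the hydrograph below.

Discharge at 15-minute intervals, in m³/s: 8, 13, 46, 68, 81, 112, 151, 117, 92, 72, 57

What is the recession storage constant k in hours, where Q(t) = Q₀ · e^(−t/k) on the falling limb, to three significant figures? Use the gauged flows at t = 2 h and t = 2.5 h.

k ≈ 1.04 h

On the falling limb, Q drops from 92 to 57 m³/s between t = 2 h and t = 2.5 h (Δt = 0.5 h).
k = −Δt / ln(Q₂/Q₁) = −0.5 / ln(57/92) = 1.04 h.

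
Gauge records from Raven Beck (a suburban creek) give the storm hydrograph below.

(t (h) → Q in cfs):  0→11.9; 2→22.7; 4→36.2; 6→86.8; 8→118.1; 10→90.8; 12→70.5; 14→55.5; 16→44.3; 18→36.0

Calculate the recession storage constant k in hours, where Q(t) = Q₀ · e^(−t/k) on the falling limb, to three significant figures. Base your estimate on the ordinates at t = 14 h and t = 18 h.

On the falling limb, Q drops from 55.5 to 36.0 cfs between t = 14 h and t = 18 h (Δt = 4 h).
k = −Δt / ln(Q₂/Q₁) = −4 / ln(36.0/55.5) = 9.24 h.

k ≈ 9.24 h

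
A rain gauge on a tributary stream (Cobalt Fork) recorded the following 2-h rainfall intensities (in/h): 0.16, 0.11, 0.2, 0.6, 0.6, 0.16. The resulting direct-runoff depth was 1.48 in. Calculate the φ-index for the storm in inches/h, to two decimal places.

Only the 2 blocks with intensity above φ contribute runoff: 0.6, 0.6 in/h.
Σ(I−φ)·Δt = d  ⇒  (0.6+0.6 − 2φ)·2 = 1.48
φ = (1.200 − 1.48/2) / 2 = 0.23 in/h.

φ ≈ 0.23 in/h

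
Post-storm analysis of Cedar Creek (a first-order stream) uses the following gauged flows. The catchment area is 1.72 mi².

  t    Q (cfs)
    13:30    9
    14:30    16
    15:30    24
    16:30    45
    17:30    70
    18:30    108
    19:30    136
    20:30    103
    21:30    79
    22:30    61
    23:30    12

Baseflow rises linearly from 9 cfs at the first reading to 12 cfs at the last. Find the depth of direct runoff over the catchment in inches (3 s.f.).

Direct runoff: 0.00, 6.70, 14.40, 35.10, 59.80, 97.50, 125.20, 91.90, 67.60, 49.30, 0.00 cfs; ΣQ_DR = 547.5 cfs.
V = ΣQ_DR · Δt = 547.5 × 3600 s = 1.971 × 10^6 ft³.
Over A = 1.72 mi², depth = V / A = 0.493 in.

d ≈ 0.493 in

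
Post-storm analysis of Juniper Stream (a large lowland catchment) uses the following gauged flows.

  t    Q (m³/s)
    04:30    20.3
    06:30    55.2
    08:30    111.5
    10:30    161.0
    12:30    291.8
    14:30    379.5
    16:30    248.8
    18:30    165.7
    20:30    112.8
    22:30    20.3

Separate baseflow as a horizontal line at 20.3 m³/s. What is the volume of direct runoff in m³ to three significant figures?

Direct-runoff ordinates (Q − Q_b): 0.0, 34.9, 91.2, 140.7, 271.5, 359.2, 228.5, 145.4, 92.5, 0.0 m³/s.
ΣQ_DR = 1364 m³/s.
With Δt = 2 h = 7200 s, V = ΣQ_DR · Δt = 1364 × 7200 = 9.82 × 10^6 m³.

V ≈ 9.82 × 10^6 m³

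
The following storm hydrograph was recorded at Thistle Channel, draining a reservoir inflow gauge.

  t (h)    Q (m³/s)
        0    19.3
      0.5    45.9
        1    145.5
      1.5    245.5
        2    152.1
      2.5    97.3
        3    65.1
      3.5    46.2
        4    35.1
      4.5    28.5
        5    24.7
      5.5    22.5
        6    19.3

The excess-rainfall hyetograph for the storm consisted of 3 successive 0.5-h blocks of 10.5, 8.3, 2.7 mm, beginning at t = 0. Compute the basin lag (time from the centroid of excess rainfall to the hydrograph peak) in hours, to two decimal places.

Centroid of excess rainfall: t_c = Σ P_i·t̄_i / ΣP_i = 0.5686 h (block centres at 0.25, 0.75, 1.25 h).
Hydrograph peak occurs at t = 1.5 h, so basin lag t_L = 1.5 − 0.5686 = 0.93 h.

t_L ≈ 0.93 h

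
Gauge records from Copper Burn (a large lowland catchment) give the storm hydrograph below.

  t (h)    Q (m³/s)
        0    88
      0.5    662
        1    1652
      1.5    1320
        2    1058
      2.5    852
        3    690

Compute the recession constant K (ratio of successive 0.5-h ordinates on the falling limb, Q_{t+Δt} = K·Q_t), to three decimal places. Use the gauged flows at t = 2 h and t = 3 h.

K ≈ 0.808

Using the recession-limb readings at t = 2 h and t = 3 h: Q falls from 1058 to 690 m³/s over 2 intervals.
K = (Q₂/Q₁)^(1/2) = (690/1058)^(1/2) = 0.808.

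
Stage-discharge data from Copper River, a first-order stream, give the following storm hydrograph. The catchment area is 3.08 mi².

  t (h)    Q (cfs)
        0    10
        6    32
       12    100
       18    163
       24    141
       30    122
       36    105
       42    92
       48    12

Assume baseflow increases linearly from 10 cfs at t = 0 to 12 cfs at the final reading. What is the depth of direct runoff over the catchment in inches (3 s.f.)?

d ≈ 2.05 in

Direct runoff: 0.00, 21.75, 89.50, 152.25, 130.00, 110.75, 93.50, 80.25, 0.00 cfs; ΣQ_DR = 678.0 cfs.
V = ΣQ_DR · Δt = 678.0 × 21600 s = 1.464 × 10^7 ft³.
Over A = 3.08 mi², depth = V / A = 2.05 in.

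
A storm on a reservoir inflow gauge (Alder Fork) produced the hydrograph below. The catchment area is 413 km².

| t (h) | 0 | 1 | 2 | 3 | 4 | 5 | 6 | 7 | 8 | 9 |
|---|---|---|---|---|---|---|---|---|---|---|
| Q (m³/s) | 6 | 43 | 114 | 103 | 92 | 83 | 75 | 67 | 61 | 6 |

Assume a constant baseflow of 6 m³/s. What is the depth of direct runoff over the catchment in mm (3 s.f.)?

d ≈ 5.14 mm

Direct runoff: 0.0, 37.0, 108.0, 97.0, 86.0, 77.0, 69.0, 61.0, 55.0, 0.0 m³/s; ΣQ_DR = 590.0 m³/s.
V = ΣQ_DR · Δt = 590.0 × 3600 s = 2.124 × 10^6 m³.
Over A = 413 km², depth = V / A = 5.14 mm.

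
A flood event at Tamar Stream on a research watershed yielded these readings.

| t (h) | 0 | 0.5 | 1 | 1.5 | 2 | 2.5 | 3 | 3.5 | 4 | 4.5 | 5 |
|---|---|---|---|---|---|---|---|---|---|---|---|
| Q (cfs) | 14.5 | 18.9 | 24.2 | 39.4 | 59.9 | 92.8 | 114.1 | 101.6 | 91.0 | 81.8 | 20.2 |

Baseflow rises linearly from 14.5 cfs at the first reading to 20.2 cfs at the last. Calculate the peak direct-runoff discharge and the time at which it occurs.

Subtracting baseflow gives direct-runoff ordinates: 0.00, 3.83, 8.56, 23.19, 43.12, 75.45, 96.18, 83.11, 71.94, 62.17, 0.00 cfs.
The maximum is 96.18 cfs, occurring at the reading for t = 3 h.

Q_p = 96.18 cfs at t = 3 h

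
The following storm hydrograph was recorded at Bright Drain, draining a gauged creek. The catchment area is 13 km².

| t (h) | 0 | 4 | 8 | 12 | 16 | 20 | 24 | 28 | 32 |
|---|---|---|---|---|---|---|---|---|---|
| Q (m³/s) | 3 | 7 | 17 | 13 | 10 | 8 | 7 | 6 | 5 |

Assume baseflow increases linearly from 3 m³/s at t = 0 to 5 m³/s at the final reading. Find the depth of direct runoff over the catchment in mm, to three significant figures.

Direct runoff: 0.00, 3.75, 13.50, 9.25, 6.00, 3.75, 2.50, 1.25, 0.00 m³/s; ΣQ_DR = 40.00 m³/s.
V = ΣQ_DR · Δt = 40.00 × 14400 s = 5.760 × 10^5 m³.
Over A = 13 km², depth = V / A = 44.3 mm.

d ≈ 44.3 mm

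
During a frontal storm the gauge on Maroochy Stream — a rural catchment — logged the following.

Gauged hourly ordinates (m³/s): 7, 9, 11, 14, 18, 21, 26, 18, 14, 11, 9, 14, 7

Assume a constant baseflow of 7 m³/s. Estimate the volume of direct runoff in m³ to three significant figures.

V ≈ 3.17 × 10^5 m³

Direct-runoff ordinates (Q − Q_b): 0.0, 2.0, 4.0, 7.0, 11.0, 14.0, 19.0, 11.0, 7.0, 4.0, 2.0, 7.0, 0.0 m³/s.
ΣQ_DR = 88.00 m³/s.
With Δt = 1 h = 3600 s, V = ΣQ_DR · Δt = 88.00 × 3600 = 3.17 × 10^5 m³.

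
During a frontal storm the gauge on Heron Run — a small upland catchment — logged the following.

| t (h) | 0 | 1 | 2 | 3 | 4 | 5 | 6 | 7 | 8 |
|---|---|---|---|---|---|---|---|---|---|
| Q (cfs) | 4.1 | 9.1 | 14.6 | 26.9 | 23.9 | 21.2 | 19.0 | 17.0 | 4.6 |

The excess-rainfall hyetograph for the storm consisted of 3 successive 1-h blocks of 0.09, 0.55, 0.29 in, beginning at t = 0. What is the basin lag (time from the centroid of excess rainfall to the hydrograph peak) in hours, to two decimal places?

Centroid of excess rainfall: t_c = Σ P_i·t̄_i / ΣP_i = 1.7151 h (block centres at 0.5, 1.5, 2.5 h).
Hydrograph peak occurs at t = 3 h, so basin lag t_L = 3 − 1.7151 = 1.28 h.

t_L ≈ 1.28 h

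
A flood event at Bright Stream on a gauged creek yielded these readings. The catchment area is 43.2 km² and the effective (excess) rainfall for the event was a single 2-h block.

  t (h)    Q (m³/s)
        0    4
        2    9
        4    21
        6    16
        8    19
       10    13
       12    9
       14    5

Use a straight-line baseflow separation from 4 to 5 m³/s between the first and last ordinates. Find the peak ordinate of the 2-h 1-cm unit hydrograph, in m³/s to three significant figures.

U_p ≈ 16.7 m³/s

Direct runoff: 0.00, 4.86, 16.71, 11.57, 14.43, 8.29, 4.14, 0.00 m³/s; ΣQ_DR = 60.00 m³/s, peak = 16.71 m³/s.
Runoff depth d = ΣQ_DR·Δt / A = 60.00 × 7200 / (43.2 km²) = 10.00 mm.
The 1-cm UH is the DRH scaled by (10 mm)/d, so U_p = 16.71 × 10/10.00 = 16.7 m³/s.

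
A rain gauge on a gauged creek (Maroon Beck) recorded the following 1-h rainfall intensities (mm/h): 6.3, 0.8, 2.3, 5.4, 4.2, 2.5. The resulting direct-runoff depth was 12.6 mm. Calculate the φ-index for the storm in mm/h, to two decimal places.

Only the 5 blocks with intensity above φ contribute runoff: 6.3, 2.3, 5.4, 4.2, 2.5 mm/h.
Σ(I−φ)·Δt = d  ⇒  (6.3+2.3+5.4+4.2+2.5 − 5φ)·1 = 12.6
φ = (20.70 − 12.6/1) / 5 = 1.62 mm/h.

φ ≈ 1.62 mm/h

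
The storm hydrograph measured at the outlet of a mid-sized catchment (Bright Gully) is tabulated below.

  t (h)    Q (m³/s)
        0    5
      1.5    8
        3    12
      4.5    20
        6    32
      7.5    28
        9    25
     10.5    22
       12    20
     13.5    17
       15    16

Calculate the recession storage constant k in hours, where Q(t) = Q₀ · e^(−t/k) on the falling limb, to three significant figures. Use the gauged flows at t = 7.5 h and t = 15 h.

On the falling limb, Q drops from 28 to 16 m³/s between t = 7.5 h and t = 15 h (Δt = 7.5 h).
k = −Δt / ln(Q₂/Q₁) = −7.5 / ln(16/28) = 13.4 h.

k ≈ 13.4 h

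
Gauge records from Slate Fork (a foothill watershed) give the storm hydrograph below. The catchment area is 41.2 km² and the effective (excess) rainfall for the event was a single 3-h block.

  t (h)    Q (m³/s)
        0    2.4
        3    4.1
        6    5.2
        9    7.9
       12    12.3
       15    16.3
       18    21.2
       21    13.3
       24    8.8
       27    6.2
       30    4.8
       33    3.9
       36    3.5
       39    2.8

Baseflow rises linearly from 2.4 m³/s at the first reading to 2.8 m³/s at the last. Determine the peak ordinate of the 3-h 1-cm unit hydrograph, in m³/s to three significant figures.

U_p ≈ 9.31 m³/s

Direct runoff: 0.00, 1.67, 2.74, 5.41, 9.78, 13.75, 18.62, 10.68, 6.15, 3.52, 2.09, 1.16, 0.73, 0.00 m³/s; ΣQ_DR = 76.30 m³/s, peak = 18.62 m³/s.
Runoff depth d = ΣQ_DR·Δt / A = 76.30 × 10800 / (41.2 km²) = 20.00 mm.
The 1-cm UH is the DRH scaled by (10 mm)/d, so U_p = 18.62 × 10/20.00 = 9.31 m³/s.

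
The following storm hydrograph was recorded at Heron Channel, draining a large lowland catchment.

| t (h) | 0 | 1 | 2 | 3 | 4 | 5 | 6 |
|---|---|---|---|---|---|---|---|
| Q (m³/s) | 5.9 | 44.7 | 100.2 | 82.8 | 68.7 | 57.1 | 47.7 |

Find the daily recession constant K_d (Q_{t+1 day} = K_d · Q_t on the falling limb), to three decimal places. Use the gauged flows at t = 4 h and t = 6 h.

Between t = 4 h and t = 6 h the flow falls from 68.7 to 47.7 m³/s over 2×1 h = 2 h.
Per-interval ratio K = (47.7/68.7)^(1/2) = 0.8333; K_d = K^(24/1) = 0.013.

K_d ≈ 0.013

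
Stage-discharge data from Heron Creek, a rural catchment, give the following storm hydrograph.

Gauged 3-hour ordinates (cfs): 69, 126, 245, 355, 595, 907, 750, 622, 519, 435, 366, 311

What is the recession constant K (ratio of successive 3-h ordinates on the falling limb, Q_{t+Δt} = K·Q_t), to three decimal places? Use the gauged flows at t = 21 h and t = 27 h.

Using the recession-limb readings at t = 21 h and t = 27 h: Q falls from 622 to 435 cfs over 2 intervals.
K = (Q₂/Q₁)^(1/2) = (435/622)^(1/2) = 0.836.

K ≈ 0.836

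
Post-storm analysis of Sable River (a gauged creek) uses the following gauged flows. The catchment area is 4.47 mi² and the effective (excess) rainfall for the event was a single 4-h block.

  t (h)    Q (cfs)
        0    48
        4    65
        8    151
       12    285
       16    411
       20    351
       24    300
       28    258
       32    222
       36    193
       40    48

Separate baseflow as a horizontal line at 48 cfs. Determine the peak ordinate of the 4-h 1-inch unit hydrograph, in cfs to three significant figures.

U_p ≈ 145 cfs

Direct runoff: 0.0, 17.0, 103.0, 237.0, 363.0, 303.0, 252.0, 210.0, 174.0, 145.0, 0.0 cfs; ΣQ_DR = 1804 cfs, peak = 363.0 cfs.
Runoff depth d = ΣQ_DR·Δt / A = 1804 × 14400 / (4.47 mi²) = 2.502 in.
The 1-inch UH is the DRH scaled by (1 in)/d, so U_p = 363.0 × 1/2.502 = 145 cfs.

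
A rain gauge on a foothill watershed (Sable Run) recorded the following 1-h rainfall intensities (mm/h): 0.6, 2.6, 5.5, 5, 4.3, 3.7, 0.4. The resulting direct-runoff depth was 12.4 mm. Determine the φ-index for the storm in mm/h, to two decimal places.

Only the 5 blocks with intensity above φ contribute runoff: 2.6, 5.5, 5, 4.3, 3.7 mm/h.
Σ(I−φ)·Δt = d  ⇒  (2.6+5.5+5+4.3+3.7 − 5φ)·1 = 12.4
φ = (21.10 − 12.4/1) / 5 = 1.74 mm/h.

φ ≈ 1.74 mm/h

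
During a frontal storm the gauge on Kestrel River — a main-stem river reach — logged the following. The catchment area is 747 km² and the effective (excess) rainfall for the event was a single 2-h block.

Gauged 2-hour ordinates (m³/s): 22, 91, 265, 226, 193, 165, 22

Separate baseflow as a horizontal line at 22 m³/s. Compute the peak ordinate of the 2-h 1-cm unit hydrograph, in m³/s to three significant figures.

Direct runoff: 0.0, 69.0, 243.0, 204.0, 171.0, 143.0, 0.0 m³/s; ΣQ_DR = 830.0 m³/s, peak = 243.0 m³/s.
Runoff depth d = ΣQ_DR·Δt / A = 830.0 × 7200 / (747 km²) = 8.000 mm.
The 1-cm UH is the DRH scaled by (10 mm)/d, so U_p = 243.0 × 10/8.000 = 304 m³/s.

U_p ≈ 304 m³/s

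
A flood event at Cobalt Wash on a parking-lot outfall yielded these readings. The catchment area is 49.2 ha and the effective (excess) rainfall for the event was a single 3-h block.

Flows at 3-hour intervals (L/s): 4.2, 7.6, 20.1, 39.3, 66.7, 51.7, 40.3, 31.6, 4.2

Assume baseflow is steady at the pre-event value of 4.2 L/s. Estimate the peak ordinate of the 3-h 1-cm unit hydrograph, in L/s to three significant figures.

Direct runoff: 0.0, 3.4, 15.9, 35.1, 62.5, 47.5, 36.1, 27.4, 0.0 L/s; ΣQ_DR = 227.9 L/s, peak = 62.5 L/s.
Runoff depth d = ΣQ_DR·Δt / A = 227.9 × 10800 / (49.2 ha) = 5.003 mm.
The 1-cm UH is the DRH scaled by (10 mm)/d, so U_p = 62.5 × 10/5.003 = 125 L/s.

U_p ≈ 125 L/s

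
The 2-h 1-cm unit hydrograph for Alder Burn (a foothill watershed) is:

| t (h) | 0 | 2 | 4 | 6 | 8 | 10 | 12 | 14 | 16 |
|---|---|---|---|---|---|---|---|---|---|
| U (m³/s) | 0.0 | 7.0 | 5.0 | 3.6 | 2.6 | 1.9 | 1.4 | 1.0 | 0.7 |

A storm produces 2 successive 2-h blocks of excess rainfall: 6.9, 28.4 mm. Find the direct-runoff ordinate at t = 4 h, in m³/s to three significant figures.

By discrete convolution, Q_j = Σ (P_i / 10 mm) · U_{j−i}.
At t = 4 h (j=2): Q = (6.9/10)·5.0 + (28.4/10)·7.0 = 23.3 m³/s.

Q ≈ 23.3 m³/s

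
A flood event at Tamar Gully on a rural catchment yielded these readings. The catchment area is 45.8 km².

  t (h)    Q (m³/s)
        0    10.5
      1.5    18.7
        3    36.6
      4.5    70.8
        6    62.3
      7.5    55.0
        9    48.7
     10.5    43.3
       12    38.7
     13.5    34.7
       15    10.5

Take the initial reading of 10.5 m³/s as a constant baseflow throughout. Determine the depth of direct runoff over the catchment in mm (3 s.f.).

Direct runoff: 0.0, 8.2, 26.1, 60.3, 51.8, 44.5, 38.2, 32.8, 28.2, 24.2, 0.0 m³/s; ΣQ_DR = 314.3 m³/s.
V = ΣQ_DR · Δt = 314.3 × 5400 s = 1.697 × 10^6 m³.
Over A = 45.8 km², depth = V / A = 37.1 mm.

d ≈ 37.1 mm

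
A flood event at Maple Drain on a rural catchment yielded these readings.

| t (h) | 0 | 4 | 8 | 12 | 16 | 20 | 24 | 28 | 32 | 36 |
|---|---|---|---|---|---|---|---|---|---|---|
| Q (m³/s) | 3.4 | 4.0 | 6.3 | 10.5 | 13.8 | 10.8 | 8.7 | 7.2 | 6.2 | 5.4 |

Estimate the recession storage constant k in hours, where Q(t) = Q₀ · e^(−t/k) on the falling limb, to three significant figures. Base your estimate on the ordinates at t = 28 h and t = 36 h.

k ≈ 27.8 h

On the falling limb, Q drops from 7.2 to 5.4 m³/s between t = 28 h and t = 36 h (Δt = 8 h).
k = −Δt / ln(Q₂/Q₁) = −8 / ln(5.4/7.2) = 27.8 h.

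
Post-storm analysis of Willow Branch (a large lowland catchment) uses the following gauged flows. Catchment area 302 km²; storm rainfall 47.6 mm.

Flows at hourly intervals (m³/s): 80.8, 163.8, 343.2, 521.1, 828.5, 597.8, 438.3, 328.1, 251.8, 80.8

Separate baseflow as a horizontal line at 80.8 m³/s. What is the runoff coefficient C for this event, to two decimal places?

C ≈ 0.71

ΣQ_DR = 2826 m³/s; V = ΣQ_DR·Δt = 1.017 × 10^7 m³.
Runoff depth d = V / A = 33.69 mm.
C = d / P = 33.69 / 47.6 = 0.71.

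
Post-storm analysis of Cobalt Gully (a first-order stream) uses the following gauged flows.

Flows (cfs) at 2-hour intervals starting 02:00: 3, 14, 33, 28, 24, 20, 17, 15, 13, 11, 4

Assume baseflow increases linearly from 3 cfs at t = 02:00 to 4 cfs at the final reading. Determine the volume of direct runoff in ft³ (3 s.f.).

Direct-runoff ordinates (Q − Q_b): 0.00, 10.90, 29.80, 24.70, 20.60, 16.50, 13.40, 11.30, 9.20, 7.10, 0.00 cfs.
ΣQ_DR = 143.5 cfs.
With Δt = 2 h = 7200 s, V = ΣQ_DR · Δt = 143.5 × 7200 = 1.03 × 10^6 ft³.

V ≈ 1.03 × 10^6 ft³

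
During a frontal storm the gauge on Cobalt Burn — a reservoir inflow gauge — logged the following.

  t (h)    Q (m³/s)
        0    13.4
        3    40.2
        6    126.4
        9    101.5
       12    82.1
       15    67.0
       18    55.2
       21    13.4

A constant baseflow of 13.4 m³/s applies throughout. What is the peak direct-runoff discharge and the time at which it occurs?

Subtracting baseflow gives direct-runoff ordinates: 0.0, 26.8, 113.0, 88.1, 68.7, 53.6, 41.8, 0.0 m³/s.
The maximum is 113.0 m³/s, occurring at the reading for t = 6 h.

Q_p = 113.0 m³/s at t = 6 h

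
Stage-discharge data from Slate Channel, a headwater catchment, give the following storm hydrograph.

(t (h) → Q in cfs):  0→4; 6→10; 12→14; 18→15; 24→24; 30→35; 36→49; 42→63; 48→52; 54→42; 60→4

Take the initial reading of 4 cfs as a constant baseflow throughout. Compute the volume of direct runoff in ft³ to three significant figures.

Direct-runoff ordinates (Q − Q_b): 0.0, 6.0, 10.0, 11.0, 20.0, 31.0, 45.0, 59.0, 48.0, 38.0, 0.0 cfs.
ΣQ_DR = 268.0 cfs.
With Δt = 6 h = 21600 s, V = ΣQ_DR · Δt = 268.0 × 21600 = 5.79 × 10^6 ft³.

V ≈ 5.79 × 10^6 ft³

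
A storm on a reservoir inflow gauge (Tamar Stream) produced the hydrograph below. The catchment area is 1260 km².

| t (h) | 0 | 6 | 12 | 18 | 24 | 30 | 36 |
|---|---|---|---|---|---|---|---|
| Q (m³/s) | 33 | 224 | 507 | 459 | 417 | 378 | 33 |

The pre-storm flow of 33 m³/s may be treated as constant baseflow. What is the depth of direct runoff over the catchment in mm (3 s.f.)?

d ≈ 31.2 mm

Direct runoff: 0.0, 191.0, 474.0, 426.0, 384.0, 345.0, 0.0 m³/s; ΣQ_DR = 1820 m³/s.
V = ΣQ_DR · Δt = 1820 × 21600 s = 3.931 × 10^7 m³.
Over A = 1260 km², depth = V / A = 31.2 mm.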